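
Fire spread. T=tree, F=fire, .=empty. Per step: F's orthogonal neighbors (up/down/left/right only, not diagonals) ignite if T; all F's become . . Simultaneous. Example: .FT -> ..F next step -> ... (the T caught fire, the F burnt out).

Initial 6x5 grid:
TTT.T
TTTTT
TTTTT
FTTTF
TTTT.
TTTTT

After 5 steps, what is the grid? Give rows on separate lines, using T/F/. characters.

Step 1: 5 trees catch fire, 2 burn out
  TTT.T
  TTTTT
  FTTTF
  .FTF.
  FTTT.
  TTTTT
Step 2: 8 trees catch fire, 5 burn out
  TTT.T
  FTTTF
  .FTF.
  ..F..
  .FTF.
  FTTTT
Step 3: 8 trees catch fire, 8 burn out
  FTT.F
  .FTF.
  ..F..
  .....
  ..F..
  .FTFT
Step 4: 4 trees catch fire, 8 burn out
  .FT..
  ..F..
  .....
  .....
  .....
  ..F.F
Step 5: 1 trees catch fire, 4 burn out
  ..F..
  .....
  .....
  .....
  .....
  .....

..F..
.....
.....
.....
.....
.....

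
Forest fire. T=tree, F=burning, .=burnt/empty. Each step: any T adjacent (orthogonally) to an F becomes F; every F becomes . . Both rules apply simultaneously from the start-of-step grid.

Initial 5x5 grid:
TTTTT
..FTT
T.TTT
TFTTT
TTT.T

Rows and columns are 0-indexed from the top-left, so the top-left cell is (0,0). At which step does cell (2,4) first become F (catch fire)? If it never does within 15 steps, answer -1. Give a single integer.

Step 1: cell (2,4)='T' (+6 fires, +2 burnt)
Step 2: cell (2,4)='T' (+8 fires, +6 burnt)
Step 3: cell (2,4)='F' (+4 fires, +8 burnt)
  -> target ignites at step 3
Step 4: cell (2,4)='.' (+1 fires, +4 burnt)
Step 5: cell (2,4)='.' (+0 fires, +1 burnt)
  fire out at step 5

3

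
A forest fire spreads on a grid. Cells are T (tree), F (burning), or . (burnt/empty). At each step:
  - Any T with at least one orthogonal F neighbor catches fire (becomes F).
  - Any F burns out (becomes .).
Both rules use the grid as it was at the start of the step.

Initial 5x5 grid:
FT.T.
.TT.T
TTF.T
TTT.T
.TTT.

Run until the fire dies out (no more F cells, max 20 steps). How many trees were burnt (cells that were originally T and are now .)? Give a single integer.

Answer: 11

Derivation:
Step 1: +4 fires, +2 burnt (F count now 4)
Step 2: +4 fires, +4 burnt (F count now 4)
Step 3: +3 fires, +4 burnt (F count now 3)
Step 4: +0 fires, +3 burnt (F count now 0)
Fire out after step 4
Initially T: 15, now '.': 21
Total burnt (originally-T cells now '.'): 11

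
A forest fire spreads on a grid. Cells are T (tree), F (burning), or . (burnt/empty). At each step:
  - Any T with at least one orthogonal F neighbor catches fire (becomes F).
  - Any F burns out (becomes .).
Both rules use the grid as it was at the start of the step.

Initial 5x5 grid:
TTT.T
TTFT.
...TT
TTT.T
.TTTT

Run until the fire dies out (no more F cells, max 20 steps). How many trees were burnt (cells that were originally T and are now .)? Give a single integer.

Answer: 16

Derivation:
Step 1: +3 fires, +1 burnt (F count now 3)
Step 2: +3 fires, +3 burnt (F count now 3)
Step 3: +2 fires, +3 burnt (F count now 2)
Step 4: +1 fires, +2 burnt (F count now 1)
Step 5: +1 fires, +1 burnt (F count now 1)
Step 6: +1 fires, +1 burnt (F count now 1)
Step 7: +1 fires, +1 burnt (F count now 1)
Step 8: +2 fires, +1 burnt (F count now 2)
Step 9: +1 fires, +2 burnt (F count now 1)
Step 10: +1 fires, +1 burnt (F count now 1)
Step 11: +0 fires, +1 burnt (F count now 0)
Fire out after step 11
Initially T: 17, now '.': 24
Total burnt (originally-T cells now '.'): 16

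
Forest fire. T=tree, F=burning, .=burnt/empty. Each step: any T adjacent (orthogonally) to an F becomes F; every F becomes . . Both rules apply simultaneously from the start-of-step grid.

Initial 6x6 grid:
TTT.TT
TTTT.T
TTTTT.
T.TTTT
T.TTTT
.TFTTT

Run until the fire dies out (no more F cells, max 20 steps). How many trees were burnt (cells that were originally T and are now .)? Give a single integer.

Step 1: +3 fires, +1 burnt (F count now 3)
Step 2: +3 fires, +3 burnt (F count now 3)
Step 3: +4 fires, +3 burnt (F count now 4)
Step 4: +5 fires, +4 burnt (F count now 5)
Step 5: +6 fires, +5 burnt (F count now 6)
Step 6: +3 fires, +6 burnt (F count now 3)
Step 7: +2 fires, +3 burnt (F count now 2)
Step 8: +0 fires, +2 burnt (F count now 0)
Fire out after step 8
Initially T: 29, now '.': 33
Total burnt (originally-T cells now '.'): 26

Answer: 26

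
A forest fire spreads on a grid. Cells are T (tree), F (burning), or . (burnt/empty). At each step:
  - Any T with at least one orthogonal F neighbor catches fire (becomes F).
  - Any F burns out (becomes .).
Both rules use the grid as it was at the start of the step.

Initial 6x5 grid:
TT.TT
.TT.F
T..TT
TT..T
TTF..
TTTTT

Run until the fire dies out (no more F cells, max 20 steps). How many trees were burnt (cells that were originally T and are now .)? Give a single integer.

Answer: 15

Derivation:
Step 1: +4 fires, +2 burnt (F count now 4)
Step 2: +7 fires, +4 burnt (F count now 7)
Step 3: +3 fires, +7 burnt (F count now 3)
Step 4: +1 fires, +3 burnt (F count now 1)
Step 5: +0 fires, +1 burnt (F count now 0)
Fire out after step 5
Initially T: 19, now '.': 26
Total burnt (originally-T cells now '.'): 15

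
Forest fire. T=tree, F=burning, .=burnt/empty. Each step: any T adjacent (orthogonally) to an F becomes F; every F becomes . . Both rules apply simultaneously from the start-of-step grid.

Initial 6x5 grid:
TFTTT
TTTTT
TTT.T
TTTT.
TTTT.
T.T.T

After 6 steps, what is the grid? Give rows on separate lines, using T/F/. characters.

Step 1: 3 trees catch fire, 1 burn out
  F.FTT
  TFTTT
  TTT.T
  TTTT.
  TTTT.
  T.T.T
Step 2: 4 trees catch fire, 3 burn out
  ...FT
  F.FTT
  TFT.T
  TTTT.
  TTTT.
  T.T.T
Step 3: 5 trees catch fire, 4 burn out
  ....F
  ...FT
  F.F.T
  TFTT.
  TTTT.
  T.T.T
Step 4: 4 trees catch fire, 5 burn out
  .....
  ....F
  ....T
  F.FT.
  TFTT.
  T.T.T
Step 5: 4 trees catch fire, 4 burn out
  .....
  .....
  ....F
  ...F.
  F.FT.
  T.T.T
Step 6: 3 trees catch fire, 4 burn out
  .....
  .....
  .....
  .....
  ...F.
  F.F.T

.....
.....
.....
.....
...F.
F.F.T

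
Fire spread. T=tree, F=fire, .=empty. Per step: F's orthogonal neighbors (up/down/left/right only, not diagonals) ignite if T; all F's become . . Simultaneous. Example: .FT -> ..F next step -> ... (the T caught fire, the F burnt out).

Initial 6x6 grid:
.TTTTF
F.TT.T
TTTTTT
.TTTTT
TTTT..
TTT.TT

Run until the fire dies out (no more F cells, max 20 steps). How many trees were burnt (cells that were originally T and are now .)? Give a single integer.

Step 1: +3 fires, +2 burnt (F count now 3)
Step 2: +3 fires, +3 burnt (F count now 3)
Step 3: +6 fires, +3 burnt (F count now 6)
Step 4: +6 fires, +6 burnt (F count now 6)
Step 5: +4 fires, +6 burnt (F count now 4)
Step 6: +3 fires, +4 burnt (F count now 3)
Step 7: +0 fires, +3 burnt (F count now 0)
Fire out after step 7
Initially T: 27, now '.': 34
Total burnt (originally-T cells now '.'): 25

Answer: 25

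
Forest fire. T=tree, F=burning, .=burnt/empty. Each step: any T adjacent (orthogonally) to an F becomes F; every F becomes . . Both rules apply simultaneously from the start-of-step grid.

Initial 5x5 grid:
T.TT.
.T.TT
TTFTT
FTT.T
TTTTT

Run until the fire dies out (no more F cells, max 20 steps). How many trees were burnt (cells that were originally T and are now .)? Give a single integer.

Answer: 17

Derivation:
Step 1: +6 fires, +2 burnt (F count now 6)
Step 2: +5 fires, +6 burnt (F count now 5)
Step 3: +4 fires, +5 burnt (F count now 4)
Step 4: +2 fires, +4 burnt (F count now 2)
Step 5: +0 fires, +2 burnt (F count now 0)
Fire out after step 5
Initially T: 18, now '.': 24
Total burnt (originally-T cells now '.'): 17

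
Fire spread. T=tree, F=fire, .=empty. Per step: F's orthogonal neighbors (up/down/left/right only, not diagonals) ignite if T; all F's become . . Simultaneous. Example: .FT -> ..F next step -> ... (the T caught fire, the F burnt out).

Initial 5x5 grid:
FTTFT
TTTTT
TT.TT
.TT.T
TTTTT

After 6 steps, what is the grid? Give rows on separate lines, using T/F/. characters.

Step 1: 5 trees catch fire, 2 burn out
  .FF.F
  FTTFT
  TT.TT
  .TT.T
  TTTTT
Step 2: 5 trees catch fire, 5 burn out
  .....
  .FF.F
  FT.FT
  .TT.T
  TTTTT
Step 3: 2 trees catch fire, 5 burn out
  .....
  .....
  .F..F
  .TT.T
  TTTTT
Step 4: 2 trees catch fire, 2 burn out
  .....
  .....
  .....
  .FT.F
  TTTTT
Step 5: 3 trees catch fire, 2 burn out
  .....
  .....
  .....
  ..F..
  TFTTF
Step 6: 3 trees catch fire, 3 burn out
  .....
  .....
  .....
  .....
  F.FF.

.....
.....
.....
.....
F.FF.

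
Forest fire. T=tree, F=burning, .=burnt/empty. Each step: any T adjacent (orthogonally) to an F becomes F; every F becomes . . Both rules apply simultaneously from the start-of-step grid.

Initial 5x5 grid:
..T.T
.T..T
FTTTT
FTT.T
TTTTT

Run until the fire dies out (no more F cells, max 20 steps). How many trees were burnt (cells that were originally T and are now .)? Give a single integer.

Step 1: +3 fires, +2 burnt (F count now 3)
Step 2: +4 fires, +3 burnt (F count now 4)
Step 3: +2 fires, +4 burnt (F count now 2)
Step 4: +2 fires, +2 burnt (F count now 2)
Step 5: +3 fires, +2 burnt (F count now 3)
Step 6: +1 fires, +3 burnt (F count now 1)
Step 7: +0 fires, +1 burnt (F count now 0)
Fire out after step 7
Initially T: 16, now '.': 24
Total burnt (originally-T cells now '.'): 15

Answer: 15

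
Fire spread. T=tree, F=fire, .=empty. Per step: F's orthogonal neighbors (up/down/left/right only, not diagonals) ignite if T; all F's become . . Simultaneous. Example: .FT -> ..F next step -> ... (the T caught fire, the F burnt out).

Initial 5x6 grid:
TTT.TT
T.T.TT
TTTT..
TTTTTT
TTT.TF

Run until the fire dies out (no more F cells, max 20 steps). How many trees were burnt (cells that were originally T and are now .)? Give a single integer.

Step 1: +2 fires, +1 burnt (F count now 2)
Step 2: +1 fires, +2 burnt (F count now 1)
Step 3: +1 fires, +1 burnt (F count now 1)
Step 4: +2 fires, +1 burnt (F count now 2)
Step 5: +3 fires, +2 burnt (F count now 3)
Step 6: +4 fires, +3 burnt (F count now 4)
Step 7: +3 fires, +4 burnt (F count now 3)
Step 8: +2 fires, +3 burnt (F count now 2)
Step 9: +1 fires, +2 burnt (F count now 1)
Step 10: +0 fires, +1 burnt (F count now 0)
Fire out after step 10
Initially T: 23, now '.': 26
Total burnt (originally-T cells now '.'): 19

Answer: 19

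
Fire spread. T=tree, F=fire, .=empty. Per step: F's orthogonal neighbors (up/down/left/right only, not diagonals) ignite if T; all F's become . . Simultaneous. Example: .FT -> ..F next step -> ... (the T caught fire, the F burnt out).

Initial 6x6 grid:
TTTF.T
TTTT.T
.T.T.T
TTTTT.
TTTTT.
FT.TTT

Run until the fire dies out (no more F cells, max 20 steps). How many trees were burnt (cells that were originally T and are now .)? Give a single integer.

Answer: 23

Derivation:
Step 1: +4 fires, +2 burnt (F count now 4)
Step 2: +5 fires, +4 burnt (F count now 5)
Step 3: +5 fires, +5 burnt (F count now 5)
Step 4: +5 fires, +5 burnt (F count now 5)
Step 5: +2 fires, +5 burnt (F count now 2)
Step 6: +1 fires, +2 burnt (F count now 1)
Step 7: +1 fires, +1 burnt (F count now 1)
Step 8: +0 fires, +1 burnt (F count now 0)
Fire out after step 8
Initially T: 26, now '.': 33
Total burnt (originally-T cells now '.'): 23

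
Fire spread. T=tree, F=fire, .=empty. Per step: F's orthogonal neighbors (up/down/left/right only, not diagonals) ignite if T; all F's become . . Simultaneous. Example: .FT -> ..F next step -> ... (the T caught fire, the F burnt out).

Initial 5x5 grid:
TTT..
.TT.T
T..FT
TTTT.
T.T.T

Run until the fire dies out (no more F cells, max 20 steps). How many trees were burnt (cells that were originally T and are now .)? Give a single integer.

Step 1: +2 fires, +1 burnt (F count now 2)
Step 2: +2 fires, +2 burnt (F count now 2)
Step 3: +2 fires, +2 burnt (F count now 2)
Step 4: +1 fires, +2 burnt (F count now 1)
Step 5: +2 fires, +1 burnt (F count now 2)
Step 6: +0 fires, +2 burnt (F count now 0)
Fire out after step 6
Initially T: 15, now '.': 19
Total burnt (originally-T cells now '.'): 9

Answer: 9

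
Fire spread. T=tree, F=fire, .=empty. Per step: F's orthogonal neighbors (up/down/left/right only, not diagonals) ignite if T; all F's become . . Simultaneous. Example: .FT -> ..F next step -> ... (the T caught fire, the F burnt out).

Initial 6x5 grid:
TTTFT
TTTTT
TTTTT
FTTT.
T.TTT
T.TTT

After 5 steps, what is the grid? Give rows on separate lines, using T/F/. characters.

Step 1: 6 trees catch fire, 2 burn out
  TTF.F
  TTTFT
  FTTTT
  .FTT.
  F.TTT
  T.TTT
Step 2: 8 trees catch fire, 6 burn out
  TF...
  FTF.F
  .FTFT
  ..FT.
  ..TTT
  F.TTT
Step 3: 6 trees catch fire, 8 burn out
  F....
  .F...
  ..F.F
  ...F.
  ..FTT
  ..TTT
Step 4: 2 trees catch fire, 6 burn out
  .....
  .....
  .....
  .....
  ...FT
  ..FTT
Step 5: 2 trees catch fire, 2 burn out
  .....
  .....
  .....
  .....
  ....F
  ...FT

.....
.....
.....
.....
....F
...FT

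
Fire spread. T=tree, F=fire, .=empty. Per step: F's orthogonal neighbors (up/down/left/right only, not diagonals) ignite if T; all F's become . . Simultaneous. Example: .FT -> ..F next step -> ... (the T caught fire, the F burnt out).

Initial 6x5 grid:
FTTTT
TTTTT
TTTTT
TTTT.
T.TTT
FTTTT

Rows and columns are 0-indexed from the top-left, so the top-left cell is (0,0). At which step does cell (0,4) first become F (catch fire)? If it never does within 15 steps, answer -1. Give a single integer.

Step 1: cell (0,4)='T' (+4 fires, +2 burnt)
Step 2: cell (0,4)='T' (+5 fires, +4 burnt)
Step 3: cell (0,4)='T' (+6 fires, +5 burnt)
Step 4: cell (0,4)='F' (+6 fires, +6 burnt)
  -> target ignites at step 4
Step 5: cell (0,4)='.' (+4 fires, +6 burnt)
Step 6: cell (0,4)='.' (+1 fires, +4 burnt)
Step 7: cell (0,4)='.' (+0 fires, +1 burnt)
  fire out at step 7

4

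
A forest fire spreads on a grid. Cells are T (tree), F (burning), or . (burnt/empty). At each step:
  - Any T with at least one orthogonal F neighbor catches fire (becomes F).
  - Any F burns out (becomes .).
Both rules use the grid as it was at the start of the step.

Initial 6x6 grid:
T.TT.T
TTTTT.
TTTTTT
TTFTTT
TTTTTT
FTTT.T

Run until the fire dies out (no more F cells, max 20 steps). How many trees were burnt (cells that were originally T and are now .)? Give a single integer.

Answer: 29

Derivation:
Step 1: +6 fires, +2 burnt (F count now 6)
Step 2: +8 fires, +6 burnt (F count now 8)
Step 3: +8 fires, +8 burnt (F count now 8)
Step 4: +5 fires, +8 burnt (F count now 5)
Step 5: +2 fires, +5 burnt (F count now 2)
Step 6: +0 fires, +2 burnt (F count now 0)
Fire out after step 6
Initially T: 30, now '.': 35
Total burnt (originally-T cells now '.'): 29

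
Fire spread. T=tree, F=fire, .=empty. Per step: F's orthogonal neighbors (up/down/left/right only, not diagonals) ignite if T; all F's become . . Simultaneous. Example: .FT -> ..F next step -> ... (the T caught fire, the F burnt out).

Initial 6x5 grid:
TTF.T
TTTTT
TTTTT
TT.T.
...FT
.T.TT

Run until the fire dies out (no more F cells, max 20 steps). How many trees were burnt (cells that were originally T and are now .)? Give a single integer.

Step 1: +5 fires, +2 burnt (F count now 5)
Step 2: +6 fires, +5 burnt (F count now 6)
Step 3: +4 fires, +6 burnt (F count now 4)
Step 4: +3 fires, +4 burnt (F count now 3)
Step 5: +1 fires, +3 burnt (F count now 1)
Step 6: +0 fires, +1 burnt (F count now 0)
Fire out after step 6
Initially T: 20, now '.': 29
Total burnt (originally-T cells now '.'): 19

Answer: 19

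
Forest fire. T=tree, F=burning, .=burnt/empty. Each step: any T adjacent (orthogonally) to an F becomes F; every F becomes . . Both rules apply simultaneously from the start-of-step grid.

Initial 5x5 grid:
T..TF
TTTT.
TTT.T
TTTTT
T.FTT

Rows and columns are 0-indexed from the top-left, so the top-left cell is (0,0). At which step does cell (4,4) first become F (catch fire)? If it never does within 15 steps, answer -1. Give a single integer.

Step 1: cell (4,4)='T' (+3 fires, +2 burnt)
Step 2: cell (4,4)='F' (+5 fires, +3 burnt)
  -> target ignites at step 2
Step 3: cell (4,4)='.' (+4 fires, +5 burnt)
Step 4: cell (4,4)='.' (+4 fires, +4 burnt)
Step 5: cell (4,4)='.' (+1 fires, +4 burnt)
Step 6: cell (4,4)='.' (+1 fires, +1 burnt)
Step 7: cell (4,4)='.' (+0 fires, +1 burnt)
  fire out at step 7

2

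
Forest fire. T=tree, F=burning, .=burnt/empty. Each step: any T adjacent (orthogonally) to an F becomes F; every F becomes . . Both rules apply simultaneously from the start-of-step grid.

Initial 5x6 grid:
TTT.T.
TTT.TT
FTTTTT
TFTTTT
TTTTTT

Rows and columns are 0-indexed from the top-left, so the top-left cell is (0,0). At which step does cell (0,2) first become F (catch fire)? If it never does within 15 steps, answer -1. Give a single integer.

Step 1: cell (0,2)='T' (+5 fires, +2 burnt)
Step 2: cell (0,2)='T' (+6 fires, +5 burnt)
Step 3: cell (0,2)='T' (+5 fires, +6 burnt)
Step 4: cell (0,2)='F' (+4 fires, +5 burnt)
  -> target ignites at step 4
Step 5: cell (0,2)='.' (+3 fires, +4 burnt)
Step 6: cell (0,2)='.' (+2 fires, +3 burnt)
Step 7: cell (0,2)='.' (+0 fires, +2 burnt)
  fire out at step 7

4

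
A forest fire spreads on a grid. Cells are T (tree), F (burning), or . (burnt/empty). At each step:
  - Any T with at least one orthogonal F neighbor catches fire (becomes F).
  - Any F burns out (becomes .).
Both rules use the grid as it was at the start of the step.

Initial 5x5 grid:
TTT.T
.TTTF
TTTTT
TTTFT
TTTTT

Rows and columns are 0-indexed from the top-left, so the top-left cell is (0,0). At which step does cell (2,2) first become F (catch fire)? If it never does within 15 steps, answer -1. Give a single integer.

Step 1: cell (2,2)='T' (+7 fires, +2 burnt)
Step 2: cell (2,2)='F' (+5 fires, +7 burnt)
  -> target ignites at step 2
Step 3: cell (2,2)='.' (+5 fires, +5 burnt)
Step 4: cell (2,2)='.' (+3 fires, +5 burnt)
Step 5: cell (2,2)='.' (+1 fires, +3 burnt)
Step 6: cell (2,2)='.' (+0 fires, +1 burnt)
  fire out at step 6

2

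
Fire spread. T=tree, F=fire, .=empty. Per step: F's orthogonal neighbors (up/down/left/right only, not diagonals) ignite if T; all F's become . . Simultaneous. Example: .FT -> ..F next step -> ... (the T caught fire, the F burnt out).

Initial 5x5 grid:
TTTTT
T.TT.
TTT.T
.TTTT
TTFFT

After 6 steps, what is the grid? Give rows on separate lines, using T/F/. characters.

Step 1: 4 trees catch fire, 2 burn out
  TTTTT
  T.TT.
  TTT.T
  .TFFT
  TF..F
Step 2: 4 trees catch fire, 4 burn out
  TTTTT
  T.TT.
  TTF.T
  .F..F
  F....
Step 3: 3 trees catch fire, 4 burn out
  TTTTT
  T.FT.
  TF..F
  .....
  .....
Step 4: 3 trees catch fire, 3 burn out
  TTFTT
  T..F.
  F....
  .....
  .....
Step 5: 3 trees catch fire, 3 burn out
  TF.FT
  F....
  .....
  .....
  .....
Step 6: 2 trees catch fire, 3 burn out
  F...F
  .....
  .....
  .....
  .....

F...F
.....
.....
.....
.....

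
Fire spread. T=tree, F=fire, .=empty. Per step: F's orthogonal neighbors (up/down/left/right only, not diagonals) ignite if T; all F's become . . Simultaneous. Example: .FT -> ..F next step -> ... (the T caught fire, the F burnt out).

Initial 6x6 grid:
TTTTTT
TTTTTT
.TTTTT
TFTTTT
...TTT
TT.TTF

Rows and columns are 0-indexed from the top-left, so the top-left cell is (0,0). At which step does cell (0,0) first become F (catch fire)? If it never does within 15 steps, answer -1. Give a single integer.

Step 1: cell (0,0)='T' (+5 fires, +2 burnt)
Step 2: cell (0,0)='T' (+6 fires, +5 burnt)
Step 3: cell (0,0)='T' (+7 fires, +6 burnt)
Step 4: cell (0,0)='F' (+5 fires, +7 burnt)
  -> target ignites at step 4
Step 5: cell (0,0)='.' (+3 fires, +5 burnt)
Step 6: cell (0,0)='.' (+1 fires, +3 burnt)
Step 7: cell (0,0)='.' (+0 fires, +1 burnt)
  fire out at step 7

4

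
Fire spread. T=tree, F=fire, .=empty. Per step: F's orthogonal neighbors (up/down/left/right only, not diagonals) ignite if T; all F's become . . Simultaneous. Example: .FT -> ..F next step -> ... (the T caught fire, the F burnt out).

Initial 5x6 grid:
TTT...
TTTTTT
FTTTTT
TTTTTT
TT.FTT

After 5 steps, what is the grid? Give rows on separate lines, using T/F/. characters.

Step 1: 5 trees catch fire, 2 burn out
  TTT...
  FTTTTT
  .FTTTT
  FTTFTT
  TT..FT
Step 2: 9 trees catch fire, 5 burn out
  FTT...
  .FTTTT
  ..FFTT
  .FF.FT
  FT...F
Step 3: 6 trees catch fire, 9 burn out
  .FT...
  ..FFTT
  ....FT
  .....F
  .F....
Step 4: 3 trees catch fire, 6 burn out
  ..F...
  ....FT
  .....F
  ......
  ......
Step 5: 1 trees catch fire, 3 burn out
  ......
  .....F
  ......
  ......
  ......

......
.....F
......
......
......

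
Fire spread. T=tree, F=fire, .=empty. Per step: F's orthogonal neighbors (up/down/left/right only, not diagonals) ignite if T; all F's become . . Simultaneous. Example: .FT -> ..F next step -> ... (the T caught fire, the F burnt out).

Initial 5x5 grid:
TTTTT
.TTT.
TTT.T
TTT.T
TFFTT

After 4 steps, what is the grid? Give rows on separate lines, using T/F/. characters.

Step 1: 4 trees catch fire, 2 burn out
  TTTTT
  .TTT.
  TTT.T
  TFF.T
  F..FT
Step 2: 4 trees catch fire, 4 burn out
  TTTTT
  .TTT.
  TFF.T
  F...T
  ....F
Step 3: 4 trees catch fire, 4 burn out
  TTTTT
  .FFT.
  F...T
  ....F
  .....
Step 4: 4 trees catch fire, 4 burn out
  TFFTT
  ...F.
  ....F
  .....
  .....

TFFTT
...F.
....F
.....
.....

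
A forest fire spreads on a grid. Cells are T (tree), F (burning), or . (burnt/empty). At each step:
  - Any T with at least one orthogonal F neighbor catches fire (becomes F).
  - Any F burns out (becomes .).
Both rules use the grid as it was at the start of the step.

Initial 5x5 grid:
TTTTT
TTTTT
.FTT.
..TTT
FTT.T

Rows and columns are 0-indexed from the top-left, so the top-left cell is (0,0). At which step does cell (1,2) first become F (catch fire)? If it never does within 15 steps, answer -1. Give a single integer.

Step 1: cell (1,2)='T' (+3 fires, +2 burnt)
Step 2: cell (1,2)='F' (+6 fires, +3 burnt)
  -> target ignites at step 2
Step 3: cell (1,2)='.' (+4 fires, +6 burnt)
Step 4: cell (1,2)='.' (+3 fires, +4 burnt)
Step 5: cell (1,2)='.' (+2 fires, +3 burnt)
Step 6: cell (1,2)='.' (+0 fires, +2 burnt)
  fire out at step 6

2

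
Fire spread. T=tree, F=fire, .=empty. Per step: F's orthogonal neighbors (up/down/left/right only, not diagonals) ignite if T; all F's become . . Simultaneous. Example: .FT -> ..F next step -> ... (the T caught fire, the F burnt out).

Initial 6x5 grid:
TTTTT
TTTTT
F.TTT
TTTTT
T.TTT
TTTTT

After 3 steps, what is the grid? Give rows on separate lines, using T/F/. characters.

Step 1: 2 trees catch fire, 1 burn out
  TTTTT
  FTTTT
  ..TTT
  FTTTT
  T.TTT
  TTTTT
Step 2: 4 trees catch fire, 2 burn out
  FTTTT
  .FTTT
  ..TTT
  .FTTT
  F.TTT
  TTTTT
Step 3: 4 trees catch fire, 4 burn out
  .FTTT
  ..FTT
  ..TTT
  ..FTT
  ..TTT
  FTTTT

.FTTT
..FTT
..TTT
..FTT
..TTT
FTTTT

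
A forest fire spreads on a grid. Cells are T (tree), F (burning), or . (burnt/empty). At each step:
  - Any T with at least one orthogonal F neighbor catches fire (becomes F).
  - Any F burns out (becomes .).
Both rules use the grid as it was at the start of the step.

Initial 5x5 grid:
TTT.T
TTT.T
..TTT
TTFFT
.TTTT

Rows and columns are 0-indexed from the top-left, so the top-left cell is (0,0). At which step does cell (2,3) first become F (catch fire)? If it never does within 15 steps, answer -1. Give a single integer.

Step 1: cell (2,3)='F' (+6 fires, +2 burnt)
  -> target ignites at step 1
Step 2: cell (2,3)='.' (+5 fires, +6 burnt)
Step 3: cell (2,3)='.' (+3 fires, +5 burnt)
Step 4: cell (2,3)='.' (+3 fires, +3 burnt)
Step 5: cell (2,3)='.' (+1 fires, +3 burnt)
Step 6: cell (2,3)='.' (+0 fires, +1 burnt)
  fire out at step 6

1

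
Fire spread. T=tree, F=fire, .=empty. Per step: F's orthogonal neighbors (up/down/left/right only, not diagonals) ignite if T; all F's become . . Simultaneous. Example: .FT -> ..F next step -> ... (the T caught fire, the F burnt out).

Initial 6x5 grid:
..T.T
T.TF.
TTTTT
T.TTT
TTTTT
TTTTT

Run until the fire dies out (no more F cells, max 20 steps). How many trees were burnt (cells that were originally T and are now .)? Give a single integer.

Answer: 22

Derivation:
Step 1: +2 fires, +1 burnt (F count now 2)
Step 2: +4 fires, +2 burnt (F count now 4)
Step 3: +4 fires, +4 burnt (F count now 4)
Step 4: +4 fires, +4 burnt (F count now 4)
Step 5: +5 fires, +4 burnt (F count now 5)
Step 6: +2 fires, +5 burnt (F count now 2)
Step 7: +1 fires, +2 burnt (F count now 1)
Step 8: +0 fires, +1 burnt (F count now 0)
Fire out after step 8
Initially T: 23, now '.': 29
Total burnt (originally-T cells now '.'): 22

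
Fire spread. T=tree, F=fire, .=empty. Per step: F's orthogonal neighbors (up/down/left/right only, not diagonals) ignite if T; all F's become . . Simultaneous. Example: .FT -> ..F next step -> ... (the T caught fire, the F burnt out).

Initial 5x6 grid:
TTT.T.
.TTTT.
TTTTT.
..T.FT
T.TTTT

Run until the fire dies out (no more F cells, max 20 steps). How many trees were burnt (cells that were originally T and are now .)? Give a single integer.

Answer: 19

Derivation:
Step 1: +3 fires, +1 burnt (F count now 3)
Step 2: +4 fires, +3 burnt (F count now 4)
Step 3: +4 fires, +4 burnt (F count now 4)
Step 4: +3 fires, +4 burnt (F count now 3)
Step 5: +3 fires, +3 burnt (F count now 3)
Step 6: +1 fires, +3 burnt (F count now 1)
Step 7: +1 fires, +1 burnt (F count now 1)
Step 8: +0 fires, +1 burnt (F count now 0)
Fire out after step 8
Initially T: 20, now '.': 29
Total burnt (originally-T cells now '.'): 19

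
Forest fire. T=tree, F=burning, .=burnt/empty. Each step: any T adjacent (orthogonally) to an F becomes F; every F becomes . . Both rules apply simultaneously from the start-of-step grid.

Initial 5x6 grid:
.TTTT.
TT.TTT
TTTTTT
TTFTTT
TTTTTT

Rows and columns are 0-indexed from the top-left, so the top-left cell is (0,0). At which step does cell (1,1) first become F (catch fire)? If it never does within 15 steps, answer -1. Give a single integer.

Step 1: cell (1,1)='T' (+4 fires, +1 burnt)
Step 2: cell (1,1)='T' (+6 fires, +4 burnt)
Step 3: cell (1,1)='F' (+7 fires, +6 burnt)
  -> target ignites at step 3
Step 4: cell (1,1)='.' (+6 fires, +7 burnt)
Step 5: cell (1,1)='.' (+3 fires, +6 burnt)
Step 6: cell (1,1)='.' (+0 fires, +3 burnt)
  fire out at step 6

3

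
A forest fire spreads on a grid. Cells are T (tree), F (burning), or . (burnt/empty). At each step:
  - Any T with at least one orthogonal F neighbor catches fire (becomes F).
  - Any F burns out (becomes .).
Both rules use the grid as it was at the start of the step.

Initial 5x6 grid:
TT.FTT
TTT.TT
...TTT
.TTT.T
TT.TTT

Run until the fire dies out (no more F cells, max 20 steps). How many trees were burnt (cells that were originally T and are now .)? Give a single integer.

Answer: 16

Derivation:
Step 1: +1 fires, +1 burnt (F count now 1)
Step 2: +2 fires, +1 burnt (F count now 2)
Step 3: +2 fires, +2 burnt (F count now 2)
Step 4: +2 fires, +2 burnt (F count now 2)
Step 5: +2 fires, +2 burnt (F count now 2)
Step 6: +3 fires, +2 burnt (F count now 3)
Step 7: +2 fires, +3 burnt (F count now 2)
Step 8: +1 fires, +2 burnt (F count now 1)
Step 9: +1 fires, +1 burnt (F count now 1)
Step 10: +0 fires, +1 burnt (F count now 0)
Fire out after step 10
Initially T: 21, now '.': 25
Total burnt (originally-T cells now '.'): 16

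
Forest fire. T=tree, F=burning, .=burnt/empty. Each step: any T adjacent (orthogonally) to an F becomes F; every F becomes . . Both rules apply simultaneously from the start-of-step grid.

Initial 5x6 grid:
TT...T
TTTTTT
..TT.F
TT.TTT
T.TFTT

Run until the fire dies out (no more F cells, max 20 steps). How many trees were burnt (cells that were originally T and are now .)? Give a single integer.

Step 1: +5 fires, +2 burnt (F count now 5)
Step 2: +5 fires, +5 burnt (F count now 5)
Step 3: +2 fires, +5 burnt (F count now 2)
Step 4: +1 fires, +2 burnt (F count now 1)
Step 5: +1 fires, +1 burnt (F count now 1)
Step 6: +2 fires, +1 burnt (F count now 2)
Step 7: +1 fires, +2 burnt (F count now 1)
Step 8: +0 fires, +1 burnt (F count now 0)
Fire out after step 8
Initially T: 20, now '.': 27
Total burnt (originally-T cells now '.'): 17

Answer: 17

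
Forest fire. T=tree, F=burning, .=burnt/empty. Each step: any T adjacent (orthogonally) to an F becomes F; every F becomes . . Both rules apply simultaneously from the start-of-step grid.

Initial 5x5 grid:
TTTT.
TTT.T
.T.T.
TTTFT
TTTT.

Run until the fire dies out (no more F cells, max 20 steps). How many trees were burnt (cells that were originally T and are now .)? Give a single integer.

Step 1: +4 fires, +1 burnt (F count now 4)
Step 2: +2 fires, +4 burnt (F count now 2)
Step 3: +3 fires, +2 burnt (F count now 3)
Step 4: +2 fires, +3 burnt (F count now 2)
Step 5: +3 fires, +2 burnt (F count now 3)
Step 6: +2 fires, +3 burnt (F count now 2)
Step 7: +1 fires, +2 burnt (F count now 1)
Step 8: +0 fires, +1 burnt (F count now 0)
Fire out after step 8
Initially T: 18, now '.': 24
Total burnt (originally-T cells now '.'): 17

Answer: 17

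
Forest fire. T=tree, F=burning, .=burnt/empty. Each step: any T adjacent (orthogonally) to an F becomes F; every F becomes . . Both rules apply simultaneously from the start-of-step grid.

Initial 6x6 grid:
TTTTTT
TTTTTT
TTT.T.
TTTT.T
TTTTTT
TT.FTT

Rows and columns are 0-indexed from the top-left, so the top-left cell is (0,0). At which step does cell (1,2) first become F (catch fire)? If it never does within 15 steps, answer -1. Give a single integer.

Step 1: cell (1,2)='T' (+2 fires, +1 burnt)
Step 2: cell (1,2)='T' (+4 fires, +2 burnt)
Step 3: cell (1,2)='T' (+3 fires, +4 burnt)
Step 4: cell (1,2)='T' (+5 fires, +3 burnt)
Step 5: cell (1,2)='F' (+4 fires, +5 burnt)
  -> target ignites at step 5
Step 6: cell (1,2)='.' (+4 fires, +4 burnt)
Step 7: cell (1,2)='.' (+4 fires, +4 burnt)
Step 8: cell (1,2)='.' (+4 fires, +4 burnt)
Step 9: cell (1,2)='.' (+1 fires, +4 burnt)
Step 10: cell (1,2)='.' (+0 fires, +1 burnt)
  fire out at step 10

5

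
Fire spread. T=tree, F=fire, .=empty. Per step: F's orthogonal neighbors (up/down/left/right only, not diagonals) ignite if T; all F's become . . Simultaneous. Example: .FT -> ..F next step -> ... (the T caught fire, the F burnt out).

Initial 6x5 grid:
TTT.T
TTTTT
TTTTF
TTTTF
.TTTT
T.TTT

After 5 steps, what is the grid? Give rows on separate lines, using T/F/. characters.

Step 1: 4 trees catch fire, 2 burn out
  TTT.T
  TTTTF
  TTTF.
  TTTF.
  .TTTF
  T.TTT
Step 2: 6 trees catch fire, 4 burn out
  TTT.F
  TTTF.
  TTF..
  TTF..
  .TTF.
  T.TTF
Step 3: 5 trees catch fire, 6 burn out
  TTT..
  TTF..
  TF...
  TF...
  .TF..
  T.TF.
Step 4: 6 trees catch fire, 5 burn out
  TTF..
  TF...
  F....
  F....
  .F...
  T.F..
Step 5: 2 trees catch fire, 6 burn out
  TF...
  F....
  .....
  .....
  .....
  T....

TF...
F....
.....
.....
.....
T....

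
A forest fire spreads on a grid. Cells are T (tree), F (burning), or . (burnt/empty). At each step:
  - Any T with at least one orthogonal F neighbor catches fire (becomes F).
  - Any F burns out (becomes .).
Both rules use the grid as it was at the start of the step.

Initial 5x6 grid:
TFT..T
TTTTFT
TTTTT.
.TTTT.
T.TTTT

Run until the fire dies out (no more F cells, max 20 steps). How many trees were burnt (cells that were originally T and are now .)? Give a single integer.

Answer: 21

Derivation:
Step 1: +6 fires, +2 burnt (F count now 6)
Step 2: +6 fires, +6 burnt (F count now 6)
Step 3: +5 fires, +6 burnt (F count now 5)
Step 4: +3 fires, +5 burnt (F count now 3)
Step 5: +1 fires, +3 burnt (F count now 1)
Step 6: +0 fires, +1 burnt (F count now 0)
Fire out after step 6
Initially T: 22, now '.': 29
Total burnt (originally-T cells now '.'): 21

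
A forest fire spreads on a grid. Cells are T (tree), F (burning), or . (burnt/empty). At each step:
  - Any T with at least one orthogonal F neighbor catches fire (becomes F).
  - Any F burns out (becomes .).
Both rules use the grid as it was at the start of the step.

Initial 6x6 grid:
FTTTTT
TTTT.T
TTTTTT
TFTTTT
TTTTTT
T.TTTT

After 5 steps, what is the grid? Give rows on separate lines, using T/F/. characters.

Step 1: 6 trees catch fire, 2 burn out
  .FTTTT
  FTTT.T
  TFTTTT
  F.FTTT
  TFTTTT
  T.TTTT
Step 2: 7 trees catch fire, 6 burn out
  ..FTTT
  .FTT.T
  F.FTTT
  ...FTT
  F.FTTT
  T.TTTT
Step 3: 7 trees catch fire, 7 burn out
  ...FTT
  ..FT.T
  ...FTT
  ....FT
  ...FTT
  F.FTTT
Step 4: 6 trees catch fire, 7 burn out
  ....FT
  ...F.T
  ....FT
  .....F
  ....FT
  ...FTT
Step 5: 4 trees catch fire, 6 burn out
  .....F
  .....T
  .....F
  ......
  .....F
  ....FT

.....F
.....T
.....F
......
.....F
....FT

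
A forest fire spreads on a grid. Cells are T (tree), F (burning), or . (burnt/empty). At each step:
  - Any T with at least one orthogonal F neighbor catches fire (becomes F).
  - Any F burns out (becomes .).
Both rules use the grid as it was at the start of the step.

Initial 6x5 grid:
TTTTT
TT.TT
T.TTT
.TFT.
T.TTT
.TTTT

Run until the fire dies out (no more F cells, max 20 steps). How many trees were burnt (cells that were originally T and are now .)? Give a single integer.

Step 1: +4 fires, +1 burnt (F count now 4)
Step 2: +3 fires, +4 burnt (F count now 3)
Step 3: +5 fires, +3 burnt (F count now 5)
Step 4: +3 fires, +5 burnt (F count now 3)
Step 5: +2 fires, +3 burnt (F count now 2)
Step 6: +1 fires, +2 burnt (F count now 1)
Step 7: +2 fires, +1 burnt (F count now 2)
Step 8: +1 fires, +2 burnt (F count now 1)
Step 9: +1 fires, +1 burnt (F count now 1)
Step 10: +0 fires, +1 burnt (F count now 0)
Fire out after step 10
Initially T: 23, now '.': 29
Total burnt (originally-T cells now '.'): 22

Answer: 22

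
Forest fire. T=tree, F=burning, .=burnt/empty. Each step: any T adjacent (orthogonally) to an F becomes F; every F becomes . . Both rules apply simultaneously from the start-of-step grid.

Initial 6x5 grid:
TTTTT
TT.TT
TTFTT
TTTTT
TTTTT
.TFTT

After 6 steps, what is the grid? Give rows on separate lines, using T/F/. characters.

Step 1: 6 trees catch fire, 2 burn out
  TTTTT
  TT.TT
  TF.FT
  TTFTT
  TTFTT
  .F.FT
Step 2: 9 trees catch fire, 6 burn out
  TTTTT
  TF.FT
  F...F
  TF.FT
  TF.FT
  ....F
Step 3: 8 trees catch fire, 9 burn out
  TFTFT
  F...F
  .....
  F...F
  F...F
  .....
Step 4: 3 trees catch fire, 8 burn out
  F.F.F
  .....
  .....
  .....
  .....
  .....
Step 5: 0 trees catch fire, 3 burn out
  .....
  .....
  .....
  .....
  .....
  .....
Step 6: 0 trees catch fire, 0 burn out
  .....
  .....
  .....
  .....
  .....
  .....

.....
.....
.....
.....
.....
.....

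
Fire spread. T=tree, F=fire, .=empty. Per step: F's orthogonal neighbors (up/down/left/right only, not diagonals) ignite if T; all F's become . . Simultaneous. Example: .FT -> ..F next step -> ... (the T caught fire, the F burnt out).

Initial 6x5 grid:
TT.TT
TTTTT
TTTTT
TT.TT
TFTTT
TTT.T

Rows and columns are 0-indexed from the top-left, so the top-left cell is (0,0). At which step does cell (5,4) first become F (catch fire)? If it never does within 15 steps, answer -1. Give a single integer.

Step 1: cell (5,4)='T' (+4 fires, +1 burnt)
Step 2: cell (5,4)='T' (+5 fires, +4 burnt)
Step 3: cell (5,4)='T' (+5 fires, +5 burnt)
Step 4: cell (5,4)='F' (+6 fires, +5 burnt)
  -> target ignites at step 4
Step 5: cell (5,4)='.' (+3 fires, +6 burnt)
Step 6: cell (5,4)='.' (+2 fires, +3 burnt)
Step 7: cell (5,4)='.' (+1 fires, +2 burnt)
Step 8: cell (5,4)='.' (+0 fires, +1 burnt)
  fire out at step 8

4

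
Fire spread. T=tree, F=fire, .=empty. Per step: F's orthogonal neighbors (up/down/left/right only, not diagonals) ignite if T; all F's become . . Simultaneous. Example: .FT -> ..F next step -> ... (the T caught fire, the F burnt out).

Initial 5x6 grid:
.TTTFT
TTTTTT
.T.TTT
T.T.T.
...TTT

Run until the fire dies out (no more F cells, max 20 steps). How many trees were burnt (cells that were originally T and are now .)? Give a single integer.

Answer: 18

Derivation:
Step 1: +3 fires, +1 burnt (F count now 3)
Step 2: +4 fires, +3 burnt (F count now 4)
Step 3: +5 fires, +4 burnt (F count now 5)
Step 4: +2 fires, +5 burnt (F count now 2)
Step 5: +4 fires, +2 burnt (F count now 4)
Step 6: +0 fires, +4 burnt (F count now 0)
Fire out after step 6
Initially T: 20, now '.': 28
Total burnt (originally-T cells now '.'): 18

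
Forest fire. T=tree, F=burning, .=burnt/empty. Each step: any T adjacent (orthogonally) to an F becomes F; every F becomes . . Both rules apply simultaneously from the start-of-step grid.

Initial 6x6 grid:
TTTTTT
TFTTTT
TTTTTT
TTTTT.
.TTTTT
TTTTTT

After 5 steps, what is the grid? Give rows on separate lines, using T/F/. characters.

Step 1: 4 trees catch fire, 1 burn out
  TFTTTT
  F.FTTT
  TFTTTT
  TTTTT.
  .TTTTT
  TTTTTT
Step 2: 6 trees catch fire, 4 burn out
  F.FTTT
  ...FTT
  F.FTTT
  TFTTT.
  .TTTTT
  TTTTTT
Step 3: 6 trees catch fire, 6 burn out
  ...FTT
  ....FT
  ...FTT
  F.FTT.
  .FTTTT
  TTTTTT
Step 4: 6 trees catch fire, 6 burn out
  ....FT
  .....F
  ....FT
  ...FT.
  ..FTTT
  TFTTTT
Step 5: 6 trees catch fire, 6 burn out
  .....F
  ......
  .....F
  ....F.
  ...FTT
  F.FTTT

.....F
......
.....F
....F.
...FTT
F.FTTT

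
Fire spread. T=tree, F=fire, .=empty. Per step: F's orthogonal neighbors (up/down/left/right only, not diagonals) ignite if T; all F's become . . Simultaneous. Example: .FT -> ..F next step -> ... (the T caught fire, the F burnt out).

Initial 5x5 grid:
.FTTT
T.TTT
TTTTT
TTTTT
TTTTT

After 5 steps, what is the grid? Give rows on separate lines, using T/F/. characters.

Step 1: 1 trees catch fire, 1 burn out
  ..FTT
  T.TTT
  TTTTT
  TTTTT
  TTTTT
Step 2: 2 trees catch fire, 1 burn out
  ...FT
  T.FTT
  TTTTT
  TTTTT
  TTTTT
Step 3: 3 trees catch fire, 2 burn out
  ....F
  T..FT
  TTFTT
  TTTTT
  TTTTT
Step 4: 4 trees catch fire, 3 burn out
  .....
  T...F
  TF.FT
  TTFTT
  TTTTT
Step 5: 5 trees catch fire, 4 burn out
  .....
  T....
  F...F
  TF.FT
  TTFTT

.....
T....
F...F
TF.FT
TTFTT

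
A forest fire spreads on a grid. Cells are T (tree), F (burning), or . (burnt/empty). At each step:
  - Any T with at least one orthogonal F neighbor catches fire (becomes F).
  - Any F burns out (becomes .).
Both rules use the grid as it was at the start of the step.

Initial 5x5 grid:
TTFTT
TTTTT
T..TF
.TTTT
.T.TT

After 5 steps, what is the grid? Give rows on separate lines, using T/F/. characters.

Step 1: 6 trees catch fire, 2 burn out
  TF.FT
  TTFTF
  T..F.
  .TTTF
  .T.TT
Step 2: 6 trees catch fire, 6 burn out
  F...F
  TF.F.
  T....
  .TTF.
  .T.TF
Step 3: 3 trees catch fire, 6 burn out
  .....
  F....
  T....
  .TF..
  .T.F.
Step 4: 2 trees catch fire, 3 burn out
  .....
  .....
  F....
  .F...
  .T...
Step 5: 1 trees catch fire, 2 burn out
  .....
  .....
  .....
  .....
  .F...

.....
.....
.....
.....
.F...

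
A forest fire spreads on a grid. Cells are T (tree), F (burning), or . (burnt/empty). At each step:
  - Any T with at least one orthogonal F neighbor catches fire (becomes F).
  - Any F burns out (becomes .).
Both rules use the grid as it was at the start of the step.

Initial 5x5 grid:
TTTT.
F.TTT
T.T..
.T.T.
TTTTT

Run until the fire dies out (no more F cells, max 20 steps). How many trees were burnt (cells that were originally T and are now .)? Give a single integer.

Answer: 9

Derivation:
Step 1: +2 fires, +1 burnt (F count now 2)
Step 2: +1 fires, +2 burnt (F count now 1)
Step 3: +1 fires, +1 burnt (F count now 1)
Step 4: +2 fires, +1 burnt (F count now 2)
Step 5: +2 fires, +2 burnt (F count now 2)
Step 6: +1 fires, +2 burnt (F count now 1)
Step 7: +0 fires, +1 burnt (F count now 0)
Fire out after step 7
Initially T: 16, now '.': 18
Total burnt (originally-T cells now '.'): 9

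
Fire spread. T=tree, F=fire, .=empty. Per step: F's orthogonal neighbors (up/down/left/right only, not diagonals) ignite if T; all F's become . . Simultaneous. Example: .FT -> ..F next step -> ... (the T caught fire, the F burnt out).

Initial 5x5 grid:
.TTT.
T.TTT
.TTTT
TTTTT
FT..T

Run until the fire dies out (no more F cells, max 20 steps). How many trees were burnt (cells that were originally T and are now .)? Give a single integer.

Answer: 17

Derivation:
Step 1: +2 fires, +1 burnt (F count now 2)
Step 2: +1 fires, +2 burnt (F count now 1)
Step 3: +2 fires, +1 burnt (F count now 2)
Step 4: +2 fires, +2 burnt (F count now 2)
Step 5: +3 fires, +2 burnt (F count now 3)
Step 6: +4 fires, +3 burnt (F count now 4)
Step 7: +3 fires, +4 burnt (F count now 3)
Step 8: +0 fires, +3 burnt (F count now 0)
Fire out after step 8
Initially T: 18, now '.': 24
Total burnt (originally-T cells now '.'): 17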